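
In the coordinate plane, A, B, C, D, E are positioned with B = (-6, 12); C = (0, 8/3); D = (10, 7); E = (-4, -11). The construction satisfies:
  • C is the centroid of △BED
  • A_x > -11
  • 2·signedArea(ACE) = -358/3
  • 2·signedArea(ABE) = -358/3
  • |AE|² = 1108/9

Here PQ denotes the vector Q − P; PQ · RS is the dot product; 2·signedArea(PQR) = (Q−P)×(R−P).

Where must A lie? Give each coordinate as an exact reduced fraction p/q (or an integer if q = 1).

1. A_x = -10  [2·signedArea(ABE) = -358/3 ∩ 2·signedArea(ACE) = -358/3]
2. A_y = -5/3  [2·signedArea(ABE) = -358/3 ∩ 2·signedArea(ACE) = -358/3]
   → A = (-10, -5/3)

A = (-10, -5/3)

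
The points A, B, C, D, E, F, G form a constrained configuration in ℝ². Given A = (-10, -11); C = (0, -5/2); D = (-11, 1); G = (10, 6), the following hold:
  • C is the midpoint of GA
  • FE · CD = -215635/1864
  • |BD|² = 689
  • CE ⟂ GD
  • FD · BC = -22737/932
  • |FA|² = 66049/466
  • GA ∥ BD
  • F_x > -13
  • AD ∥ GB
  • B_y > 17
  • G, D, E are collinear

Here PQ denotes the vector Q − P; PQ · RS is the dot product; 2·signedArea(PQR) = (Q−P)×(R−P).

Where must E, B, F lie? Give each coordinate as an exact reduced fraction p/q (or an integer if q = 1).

B = (9, 18)
E = (-1285/932, 3067/932)
F = (-5945/466, 271/466)

1. E_x = -1285/932  [G, D, E are collinear ∩ CE ⟂ GD]
2. E_y = 3067/932  [G, D, E are collinear ∩ CE ⟂ GD]
   → E = (-1285/932, 3067/932)
3. B_x = 9  [GA ∥ BD ∩ AD ∥ GB]
4. B_y = 18  [GA ∥ BD ∩ AD ∥ GB]
   → B = (9, 18)
5. F_x = -5945/466  [FD · BC = -22737/932 ∩ FE · CD = -215635/1864]
6. F_y = 271/466  [FD · BC = -22737/932 ∩ FE · CD = -215635/1864]
   → F = (-5945/466, 271/466)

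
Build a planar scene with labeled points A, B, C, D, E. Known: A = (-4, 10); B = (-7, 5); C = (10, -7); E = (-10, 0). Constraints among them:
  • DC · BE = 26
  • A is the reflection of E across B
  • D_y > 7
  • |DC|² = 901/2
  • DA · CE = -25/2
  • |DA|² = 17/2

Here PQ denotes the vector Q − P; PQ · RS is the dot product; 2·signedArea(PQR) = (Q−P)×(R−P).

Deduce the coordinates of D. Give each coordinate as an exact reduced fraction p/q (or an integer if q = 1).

D = (-11/2, 15/2)

1. D_x = -11/2  [DC · BE = 26 ∩ DA · CE = -25/2]
2. D_y = 15/2  [DC · BE = 26 ∩ DA · CE = -25/2]
   → D = (-11/2, 15/2)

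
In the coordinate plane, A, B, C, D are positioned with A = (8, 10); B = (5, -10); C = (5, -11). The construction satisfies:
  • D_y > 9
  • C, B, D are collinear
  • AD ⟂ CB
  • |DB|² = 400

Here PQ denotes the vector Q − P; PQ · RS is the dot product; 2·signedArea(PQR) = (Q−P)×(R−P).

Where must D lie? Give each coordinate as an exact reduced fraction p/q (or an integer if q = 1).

D = (5, 10)

1. D_x = 5  [C, B, D are collinear ∩ AD ⟂ CB]
2. D_y = 10  [C, B, D are collinear ∩ AD ⟂ CB]
   → D = (5, 10)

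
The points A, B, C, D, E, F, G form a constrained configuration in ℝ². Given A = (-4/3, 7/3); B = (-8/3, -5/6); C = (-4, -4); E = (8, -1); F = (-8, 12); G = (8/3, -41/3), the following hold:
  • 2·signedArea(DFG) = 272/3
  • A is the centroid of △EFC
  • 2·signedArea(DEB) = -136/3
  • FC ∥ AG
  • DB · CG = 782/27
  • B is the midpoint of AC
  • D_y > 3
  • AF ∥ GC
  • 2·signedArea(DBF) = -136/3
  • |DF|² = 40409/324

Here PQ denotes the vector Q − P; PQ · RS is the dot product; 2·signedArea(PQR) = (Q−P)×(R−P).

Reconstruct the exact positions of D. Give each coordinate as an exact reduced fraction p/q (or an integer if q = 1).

1. D_x = -8/9  [2·signedArea(DBF) = -136/3 ∩ DB · CG = 782/27]
2. D_y = 61/18  [2·signedArea(DBF) = -136/3 ∩ DB · CG = 782/27]
   → D = (-8/9, 61/18)

D = (-8/9, 61/18)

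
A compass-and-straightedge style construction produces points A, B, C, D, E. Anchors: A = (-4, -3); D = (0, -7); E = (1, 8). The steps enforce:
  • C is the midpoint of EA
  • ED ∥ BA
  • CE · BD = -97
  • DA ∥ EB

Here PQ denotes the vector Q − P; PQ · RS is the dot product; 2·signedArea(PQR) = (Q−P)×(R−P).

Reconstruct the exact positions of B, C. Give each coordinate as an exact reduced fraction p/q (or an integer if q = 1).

B = (-3, 12)
C = (-3/2, 5/2)

1. B_x = -3  [ED ∥ BA ∩ DA ∥ EB]
2. B_y = 12  [ED ∥ BA ∩ DA ∥ EB]
   → B = (-3, 12)
3. C_x = -3/2  [C is the midpoint of EA]
4. C_y = 5/2  [C is the midpoint of EA]
   → C = (-3/2, 5/2)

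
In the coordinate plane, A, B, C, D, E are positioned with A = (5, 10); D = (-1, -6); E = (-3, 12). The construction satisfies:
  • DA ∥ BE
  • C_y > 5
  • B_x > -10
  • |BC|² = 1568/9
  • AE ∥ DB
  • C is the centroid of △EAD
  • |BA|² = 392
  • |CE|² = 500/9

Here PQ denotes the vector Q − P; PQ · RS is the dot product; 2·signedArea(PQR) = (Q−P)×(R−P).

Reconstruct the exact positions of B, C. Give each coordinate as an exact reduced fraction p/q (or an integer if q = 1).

1. B_x = -9  [DA ∥ BE ∩ AE ∥ DB]
2. B_y = -4  [DA ∥ BE ∩ AE ∥ DB]
   → B = (-9, -4)
3. C_x = 1/3  [C is the centroid of △EAD]
4. C_y = 16/3  [C is the centroid of △EAD]
   → C = (1/3, 16/3)

B = (-9, -4)
C = (1/3, 16/3)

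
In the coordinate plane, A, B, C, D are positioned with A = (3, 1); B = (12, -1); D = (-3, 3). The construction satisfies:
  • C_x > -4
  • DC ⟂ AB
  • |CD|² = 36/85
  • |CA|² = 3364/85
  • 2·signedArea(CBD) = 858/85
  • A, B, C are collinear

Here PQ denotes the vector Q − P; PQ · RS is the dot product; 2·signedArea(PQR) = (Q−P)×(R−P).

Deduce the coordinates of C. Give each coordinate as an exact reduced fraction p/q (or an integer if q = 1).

C = (-267/85, 201/85)

1. C_x = -267/85  [A, B, C are collinear ∩ DC ⟂ AB]
2. C_y = 201/85  [A, B, C are collinear ∩ DC ⟂ AB]
   → C = (-267/85, 201/85)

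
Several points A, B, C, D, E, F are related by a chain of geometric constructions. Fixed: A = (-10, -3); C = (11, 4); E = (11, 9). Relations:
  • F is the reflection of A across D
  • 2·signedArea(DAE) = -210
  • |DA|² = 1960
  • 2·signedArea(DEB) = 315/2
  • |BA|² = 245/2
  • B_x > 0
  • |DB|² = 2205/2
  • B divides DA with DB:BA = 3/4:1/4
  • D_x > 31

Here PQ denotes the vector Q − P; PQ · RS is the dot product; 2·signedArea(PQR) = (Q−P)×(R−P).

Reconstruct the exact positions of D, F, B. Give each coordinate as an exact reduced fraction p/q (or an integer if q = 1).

B = (1/2, 1/2)
D = (32, 11)
F = (74, 25)

1. D_x = 32  [line -12·x + 21·y + 153 = 0 ∩ |DA|² = 1960]
2. D_y = 11  [line -12·x + 21·y + 153 = 0 ∩ |DA|² = 1960]
   → D = (32, 11)
3. F_x = 74  [F is the reflection of A across D]
4. F_y = 25  [F is the reflection of A across D]
   → F = (74, 25)
5. B_x = 1/2  [B divides DA with DB:BA = 3/4:1/4]
6. B_y = 1/2  [B divides DA with DB:BA = 3/4:1/4]
   → B = (1/2, 1/2)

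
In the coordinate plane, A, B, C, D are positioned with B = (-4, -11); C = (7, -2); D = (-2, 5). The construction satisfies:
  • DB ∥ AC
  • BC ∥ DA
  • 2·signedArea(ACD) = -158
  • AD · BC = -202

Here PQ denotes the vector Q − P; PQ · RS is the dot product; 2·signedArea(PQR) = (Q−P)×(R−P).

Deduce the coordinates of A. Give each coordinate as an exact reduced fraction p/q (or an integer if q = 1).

A = (9, 14)

1. A_x = 9  [DB ∥ AC ∩ BC ∥ DA]
2. A_y = 14  [DB ∥ AC ∩ BC ∥ DA]
   → A = (9, 14)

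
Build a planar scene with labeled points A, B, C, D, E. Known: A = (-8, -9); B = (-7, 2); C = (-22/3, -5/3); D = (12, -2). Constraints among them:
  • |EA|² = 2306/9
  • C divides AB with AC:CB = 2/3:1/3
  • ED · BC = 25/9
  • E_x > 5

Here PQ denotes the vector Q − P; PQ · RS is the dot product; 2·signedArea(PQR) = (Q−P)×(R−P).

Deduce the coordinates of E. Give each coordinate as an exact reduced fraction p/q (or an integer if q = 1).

E = (17/3, -2/3)

1. E_x = 17/3  [line 1/3·x + 11/3·y + 5/9 = 0 ∩ |EA|² = 2306/9]
2. E_y = -2/3  [line 1/3·x + 11/3·y + 5/9 = 0 ∩ |EA|² = 2306/9]
   → E = (17/3, -2/3)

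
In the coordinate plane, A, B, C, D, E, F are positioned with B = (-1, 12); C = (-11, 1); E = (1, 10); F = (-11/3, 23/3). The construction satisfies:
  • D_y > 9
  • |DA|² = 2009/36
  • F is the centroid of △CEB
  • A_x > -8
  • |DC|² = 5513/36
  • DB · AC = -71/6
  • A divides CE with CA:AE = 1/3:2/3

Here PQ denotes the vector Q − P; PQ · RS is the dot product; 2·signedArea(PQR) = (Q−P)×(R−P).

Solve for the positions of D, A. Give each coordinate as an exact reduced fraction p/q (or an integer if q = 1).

A = (-7, 4)
D = (-7/3, 59/6)

1. A_x = -7  [A divides CE with CA:AE = 1/3:2/3]
2. A_y = 4  [A divides CE with CA:AE = 1/3:2/3]
   → A = (-7, 4)
3. D_x = -7/3  [line 4·x + 3·y + -121/6 = 0 ∩ |DA|² = 2009/36]
4. D_y = 59/6  [line 4·x + 3·y + -121/6 = 0 ∩ |DA|² = 2009/36]
   → D = (-7/3, 59/6)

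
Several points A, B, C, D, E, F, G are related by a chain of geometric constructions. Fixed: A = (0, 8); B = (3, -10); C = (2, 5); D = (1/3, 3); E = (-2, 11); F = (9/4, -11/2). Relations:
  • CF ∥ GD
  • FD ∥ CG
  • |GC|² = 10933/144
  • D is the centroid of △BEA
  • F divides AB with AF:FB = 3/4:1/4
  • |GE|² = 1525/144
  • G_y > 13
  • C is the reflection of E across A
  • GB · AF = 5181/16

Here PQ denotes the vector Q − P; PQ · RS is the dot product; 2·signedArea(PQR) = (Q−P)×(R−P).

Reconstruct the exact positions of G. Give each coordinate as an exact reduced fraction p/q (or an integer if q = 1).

G = (1/12, 27/2)

1. G_x = 1/12  [CF ∥ GD ∩ FD ∥ CG]
2. G_y = 27/2  [CF ∥ GD ∩ FD ∥ CG]
   → G = (1/12, 27/2)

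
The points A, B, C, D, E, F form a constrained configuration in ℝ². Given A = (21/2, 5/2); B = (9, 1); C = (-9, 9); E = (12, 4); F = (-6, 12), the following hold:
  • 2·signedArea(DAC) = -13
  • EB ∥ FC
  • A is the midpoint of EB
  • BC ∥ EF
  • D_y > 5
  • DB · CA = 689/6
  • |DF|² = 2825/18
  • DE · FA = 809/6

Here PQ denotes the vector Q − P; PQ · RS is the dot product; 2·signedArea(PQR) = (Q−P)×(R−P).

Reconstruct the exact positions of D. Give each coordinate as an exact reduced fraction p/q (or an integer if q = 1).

D = (9/2, 31/6)

1. D_x = 9/2  [DE · FA = 809/6 ∩ 2·signedArea(DAC) = -13]
2. D_y = 31/6  [DE · FA = 809/6 ∩ 2·signedArea(DAC) = -13]
   → D = (9/2, 31/6)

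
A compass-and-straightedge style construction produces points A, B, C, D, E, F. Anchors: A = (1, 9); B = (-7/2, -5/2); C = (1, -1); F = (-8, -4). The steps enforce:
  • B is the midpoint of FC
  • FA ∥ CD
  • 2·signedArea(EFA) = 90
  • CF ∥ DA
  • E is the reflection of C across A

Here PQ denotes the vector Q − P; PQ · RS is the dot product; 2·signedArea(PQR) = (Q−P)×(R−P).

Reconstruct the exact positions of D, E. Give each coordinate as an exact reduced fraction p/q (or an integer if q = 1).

1. D_x = 10  [CF ∥ DA ∩ FA ∥ CD]
2. D_y = 12  [CF ∥ DA ∩ FA ∥ CD]
   → D = (10, 12)
3. E_x = 1  [E is the reflection of C across A]
4. E_y = 19  [E is the reflection of C across A]
   → E = (1, 19)

D = (10, 12)
E = (1, 19)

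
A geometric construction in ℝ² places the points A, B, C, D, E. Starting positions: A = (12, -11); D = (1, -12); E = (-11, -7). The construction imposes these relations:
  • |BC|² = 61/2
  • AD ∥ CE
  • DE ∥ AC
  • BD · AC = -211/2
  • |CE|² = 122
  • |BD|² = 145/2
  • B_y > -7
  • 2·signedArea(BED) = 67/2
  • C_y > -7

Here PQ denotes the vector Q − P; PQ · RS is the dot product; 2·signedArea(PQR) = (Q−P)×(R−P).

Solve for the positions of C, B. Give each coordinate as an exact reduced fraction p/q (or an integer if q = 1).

B = (-11/2, -13/2)
C = (0, -6)

1. C_x = 0  [AD ∥ CE ∩ DE ∥ AC]
2. C_y = -6  [AD ∥ CE ∩ DE ∥ AC]
   → C = (0, -6)
3. B_x = -11/2  [BD · AC = -211/2 ∩ 2·signedArea(BED) = 67/2]
4. B_y = -13/2  [BD · AC = -211/2 ∩ 2·signedArea(BED) = 67/2]
   → B = (-11/2, -13/2)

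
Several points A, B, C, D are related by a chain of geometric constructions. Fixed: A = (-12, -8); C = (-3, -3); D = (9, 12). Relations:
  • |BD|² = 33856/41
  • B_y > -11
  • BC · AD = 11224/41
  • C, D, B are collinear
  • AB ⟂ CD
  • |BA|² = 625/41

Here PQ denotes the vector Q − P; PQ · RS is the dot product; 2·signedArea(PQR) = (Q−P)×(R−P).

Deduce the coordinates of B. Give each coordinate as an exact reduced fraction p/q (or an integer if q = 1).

B = (-367/41, -428/41)

1. B_x = -367/41  [C, D, B are collinear ∩ AB ⟂ CD]
2. B_y = -428/41  [C, D, B are collinear ∩ AB ⟂ CD]
   → B = (-367/41, -428/41)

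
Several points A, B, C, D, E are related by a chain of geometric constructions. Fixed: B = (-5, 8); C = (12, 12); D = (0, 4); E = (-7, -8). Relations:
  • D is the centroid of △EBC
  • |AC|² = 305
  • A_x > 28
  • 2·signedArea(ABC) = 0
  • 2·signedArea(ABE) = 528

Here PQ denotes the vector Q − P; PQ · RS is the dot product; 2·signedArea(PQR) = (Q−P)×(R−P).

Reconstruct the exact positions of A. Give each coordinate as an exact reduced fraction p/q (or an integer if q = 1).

1. A_x = 29  [2·signedArea(ABC) = 0 ∩ 2·signedArea(ABE) = 528]
2. A_y = 16  [2·signedArea(ABC) = 0 ∩ 2·signedArea(ABE) = 528]
   → A = (29, 16)

A = (29, 16)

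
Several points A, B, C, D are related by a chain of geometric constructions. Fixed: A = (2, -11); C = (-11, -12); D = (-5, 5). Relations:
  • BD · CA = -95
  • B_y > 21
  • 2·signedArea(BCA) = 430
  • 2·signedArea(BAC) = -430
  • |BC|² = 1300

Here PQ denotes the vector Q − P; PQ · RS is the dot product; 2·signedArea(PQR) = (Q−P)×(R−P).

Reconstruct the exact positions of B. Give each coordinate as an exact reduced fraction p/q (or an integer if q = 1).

1. B_x = 1  [2·signedArea(BCA) = 430 ∩ BD · CA = -95]
2. B_y = 22  [2·signedArea(BCA) = 430 ∩ BD · CA = -95]
   → B = (1, 22)

B = (1, 22)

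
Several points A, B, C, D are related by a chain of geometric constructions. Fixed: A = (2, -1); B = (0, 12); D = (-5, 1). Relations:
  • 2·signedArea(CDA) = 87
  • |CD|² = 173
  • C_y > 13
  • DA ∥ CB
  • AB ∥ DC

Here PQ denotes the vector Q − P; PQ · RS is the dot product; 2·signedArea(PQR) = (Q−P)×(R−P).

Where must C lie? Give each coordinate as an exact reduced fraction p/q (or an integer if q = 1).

1. C_x = -7  [DA ∥ CB ∩ AB ∥ DC]
2. C_y = 14  [DA ∥ CB ∩ AB ∥ DC]
   → C = (-7, 14)

C = (-7, 14)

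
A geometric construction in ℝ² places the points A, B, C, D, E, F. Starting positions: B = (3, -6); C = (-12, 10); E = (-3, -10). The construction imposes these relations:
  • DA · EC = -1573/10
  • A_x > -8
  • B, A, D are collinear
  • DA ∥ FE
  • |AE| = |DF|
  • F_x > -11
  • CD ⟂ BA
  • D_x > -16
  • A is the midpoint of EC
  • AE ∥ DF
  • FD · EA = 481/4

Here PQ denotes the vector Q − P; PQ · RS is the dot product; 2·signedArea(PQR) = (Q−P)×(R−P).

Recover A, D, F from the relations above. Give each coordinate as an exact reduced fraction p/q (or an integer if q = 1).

A = (-15/2, 0)
D = (-76/5, 22/5)
F = (-107/10, -28/5)

1. A_x = -15/2  [A is the midpoint of EC]
2. A_y = 0  [A is the midpoint of EC]
   → A = (-15/2, 0)
3. D_x = -76/5  [B, A, D are collinear ∩ CD ⟂ BA]
4. D_y = 22/5  [B, A, D are collinear ∩ CD ⟂ BA]
   → D = (-76/5, 22/5)
5. F_x = -107/10  [DA ∥ FE ∩ AE ∥ DF]
6. F_y = -28/5  [DA ∥ FE ∩ AE ∥ DF]
   → F = (-107/10, -28/5)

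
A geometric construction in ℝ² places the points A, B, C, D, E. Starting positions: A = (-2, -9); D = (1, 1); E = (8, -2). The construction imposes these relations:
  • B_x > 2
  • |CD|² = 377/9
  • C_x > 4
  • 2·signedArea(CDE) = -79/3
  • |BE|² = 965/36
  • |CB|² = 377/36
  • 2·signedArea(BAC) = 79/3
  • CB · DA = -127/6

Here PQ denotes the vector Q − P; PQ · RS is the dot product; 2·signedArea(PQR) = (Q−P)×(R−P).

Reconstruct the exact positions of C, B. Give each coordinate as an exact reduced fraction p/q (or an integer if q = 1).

1. C_x = 14/3  [line 3·x + 7·y + 49/3 = 0 ∩ |CD|² = 377/9]
2. C_y = -13/3  [line 3·x + 7·y + 49/3 = 0 ∩ |CD|² = 377/9]
   → C = (14/3, -13/3)
3. B_x = 17/6  [2·signedArea(BAC) = 79/3 ∩ CB · DA = -127/6]
4. B_y = -5/3  [2·signedArea(BAC) = 79/3 ∩ CB · DA = -127/6]
   → B = (17/6, -5/3)

B = (17/6, -5/3)
C = (14/3, -13/3)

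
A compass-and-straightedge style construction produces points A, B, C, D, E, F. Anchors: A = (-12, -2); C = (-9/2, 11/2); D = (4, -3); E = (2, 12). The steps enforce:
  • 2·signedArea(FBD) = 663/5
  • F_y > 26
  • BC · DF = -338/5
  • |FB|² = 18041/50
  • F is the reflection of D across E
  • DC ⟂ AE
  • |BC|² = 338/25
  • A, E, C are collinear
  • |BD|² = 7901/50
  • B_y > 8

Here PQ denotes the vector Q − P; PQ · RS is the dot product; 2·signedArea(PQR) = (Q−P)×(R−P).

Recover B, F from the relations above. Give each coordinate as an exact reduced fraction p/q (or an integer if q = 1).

1. F_x = 0  [F is the reflection of D across E]
2. F_y = 27  [F is the reflection of D across E]
   → F = (0, 27)
3. B_x = -19/10  [BC · DF = -338/5 ∩ 2·signedArea(FBD) = 663/5]
4. B_y = 81/10  [BC · DF = -338/5 ∩ 2·signedArea(FBD) = 663/5]
   → B = (-19/10, 81/10)

B = (-19/10, 81/10)
F = (0, 27)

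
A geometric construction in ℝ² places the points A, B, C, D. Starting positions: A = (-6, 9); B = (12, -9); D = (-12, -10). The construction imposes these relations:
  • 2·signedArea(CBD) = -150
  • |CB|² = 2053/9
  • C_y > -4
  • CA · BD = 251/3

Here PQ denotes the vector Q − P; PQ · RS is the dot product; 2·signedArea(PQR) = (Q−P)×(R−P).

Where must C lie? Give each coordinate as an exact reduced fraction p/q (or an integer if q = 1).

1. C_x = -2  [2·signedArea(CBD) = -150 ∩ CA · BD = 251/3]
2. C_y = -10/3  [2·signedArea(CBD) = -150 ∩ CA · BD = 251/3]
   → C = (-2, -10/3)

C = (-2, -10/3)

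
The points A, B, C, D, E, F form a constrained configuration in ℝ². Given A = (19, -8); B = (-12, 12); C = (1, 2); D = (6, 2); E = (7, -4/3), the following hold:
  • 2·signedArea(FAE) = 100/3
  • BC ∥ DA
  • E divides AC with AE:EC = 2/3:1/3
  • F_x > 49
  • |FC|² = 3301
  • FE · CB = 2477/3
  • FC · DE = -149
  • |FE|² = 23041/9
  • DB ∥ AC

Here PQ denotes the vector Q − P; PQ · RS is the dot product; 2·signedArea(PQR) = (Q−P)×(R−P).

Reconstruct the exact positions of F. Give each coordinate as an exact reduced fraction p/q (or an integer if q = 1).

F = (50, -28)

1. F_x = 50  [FC · DE = -149 ∩ FE · CB = 2477/3]
2. F_y = -28  [FC · DE = -149 ∩ FE · CB = 2477/3]
   → F = (50, -28)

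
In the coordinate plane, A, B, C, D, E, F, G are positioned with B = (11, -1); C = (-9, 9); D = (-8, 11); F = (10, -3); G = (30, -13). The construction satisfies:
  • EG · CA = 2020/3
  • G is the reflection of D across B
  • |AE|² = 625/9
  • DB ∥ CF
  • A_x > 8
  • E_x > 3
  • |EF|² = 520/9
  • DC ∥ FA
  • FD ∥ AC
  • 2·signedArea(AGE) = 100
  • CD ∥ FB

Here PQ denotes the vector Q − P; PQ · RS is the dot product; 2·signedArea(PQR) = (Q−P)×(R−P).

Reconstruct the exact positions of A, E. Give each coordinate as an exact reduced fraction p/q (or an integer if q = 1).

1. A_x = 9  [FD ∥ AC ∩ DC ∥ FA]
2. A_y = -5  [FD ∥ AC ∩ DC ∥ FA]
   → A = (9, -5)
3. E_x = 4  [EG · CA = 2020/3 ∩ 2·signedArea(AGE) = 100]
4. E_y = 5/3  [EG · CA = 2020/3 ∩ 2·signedArea(AGE) = 100]
   → E = (4, 5/3)

A = (9, -5)
E = (4, 5/3)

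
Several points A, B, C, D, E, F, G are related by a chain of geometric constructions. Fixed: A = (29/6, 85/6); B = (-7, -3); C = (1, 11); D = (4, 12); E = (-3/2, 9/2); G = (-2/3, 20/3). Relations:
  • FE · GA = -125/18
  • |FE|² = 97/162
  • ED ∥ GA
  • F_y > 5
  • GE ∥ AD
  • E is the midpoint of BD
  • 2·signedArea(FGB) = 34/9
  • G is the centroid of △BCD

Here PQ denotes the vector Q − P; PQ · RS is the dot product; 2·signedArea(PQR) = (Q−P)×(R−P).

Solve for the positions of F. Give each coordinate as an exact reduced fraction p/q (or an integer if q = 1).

F = (-11/9, 47/9)

1. F_x = -11/9  [FE · GA = -125/18 ∩ 2·signedArea(FGB) = 34/9]
2. F_y = 47/9  [FE · GA = -125/18 ∩ 2·signedArea(FGB) = 34/9]
   → F = (-11/9, 47/9)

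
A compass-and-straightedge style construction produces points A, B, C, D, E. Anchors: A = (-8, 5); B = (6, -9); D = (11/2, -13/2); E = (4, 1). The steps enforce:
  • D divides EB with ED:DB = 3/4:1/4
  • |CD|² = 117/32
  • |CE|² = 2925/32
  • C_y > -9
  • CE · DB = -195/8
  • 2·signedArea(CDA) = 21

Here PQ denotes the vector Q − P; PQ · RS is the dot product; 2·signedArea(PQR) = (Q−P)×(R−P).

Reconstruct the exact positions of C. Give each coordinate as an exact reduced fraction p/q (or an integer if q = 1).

C = (47/8, -67/8)

1. C_x = 47/8  [CE · DB = -195/8 ∩ 2·signedArea(CDA) = 21]
2. C_y = -67/8  [CE · DB = -195/8 ∩ 2·signedArea(CDA) = 21]
   → C = (47/8, -67/8)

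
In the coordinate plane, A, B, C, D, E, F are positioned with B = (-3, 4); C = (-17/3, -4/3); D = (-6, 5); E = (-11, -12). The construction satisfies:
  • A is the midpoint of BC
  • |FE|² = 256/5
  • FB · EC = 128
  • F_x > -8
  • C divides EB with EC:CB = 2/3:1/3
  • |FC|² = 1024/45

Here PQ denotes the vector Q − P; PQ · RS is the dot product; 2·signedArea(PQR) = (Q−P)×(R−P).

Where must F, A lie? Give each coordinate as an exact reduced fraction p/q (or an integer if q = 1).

A = (-13/3, 4/3)
F = (-39/5, -28/5)

1. F_x = -39/5  [line -16/3·x + -32/3·y + -304/3 = 0 ∩ |FE|² = 256/5]
2. F_y = -28/5  [line -16/3·x + -32/3·y + -304/3 = 0 ∩ |FE|² = 256/5]
   → F = (-39/5, -28/5)
3. A_x = -13/3  [A is the midpoint of BC]
4. A_y = 4/3  [A is the midpoint of BC]
   → A = (-13/3, 4/3)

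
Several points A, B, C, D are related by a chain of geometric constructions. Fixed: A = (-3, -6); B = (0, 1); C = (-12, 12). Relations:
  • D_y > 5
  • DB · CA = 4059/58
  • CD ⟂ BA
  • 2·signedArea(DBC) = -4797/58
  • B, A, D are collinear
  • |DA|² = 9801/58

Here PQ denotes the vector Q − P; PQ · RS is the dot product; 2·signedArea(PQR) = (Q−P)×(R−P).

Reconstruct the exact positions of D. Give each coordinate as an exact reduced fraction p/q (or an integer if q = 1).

D = (123/58, 345/58)

1. D_x = 123/58  [B, A, D are collinear ∩ CD ⟂ BA]
2. D_y = 345/58  [B, A, D are collinear ∩ CD ⟂ BA]
   → D = (123/58, 345/58)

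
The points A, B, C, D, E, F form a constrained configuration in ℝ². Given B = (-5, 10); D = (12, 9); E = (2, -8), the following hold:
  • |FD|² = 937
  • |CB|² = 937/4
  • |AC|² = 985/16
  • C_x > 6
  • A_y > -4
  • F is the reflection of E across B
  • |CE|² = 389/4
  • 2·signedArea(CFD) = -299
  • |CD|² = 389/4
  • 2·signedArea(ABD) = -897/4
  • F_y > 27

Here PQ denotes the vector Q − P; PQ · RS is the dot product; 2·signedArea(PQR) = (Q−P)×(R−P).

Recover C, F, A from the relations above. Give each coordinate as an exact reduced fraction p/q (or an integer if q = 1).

1. F_x = -12  [F is the reflection of E across B]
2. F_y = 28  [F is the reflection of E across B]
   → F = (-12, 28)
3. C_x = 7  [line 19·x + 24·y + -145 = 0 ∩ |CD|² = 389/4]
4. C_y = 1/2  [line 19·x + 24·y + -145 = 0 ∩ |CD|² = 389/4]
   → C = (7, 1/2)
5. A_x = 1/4  [line 1·x + 17·y + 237/4 = 0 ∩ |AC|² = 985/16]
6. A_y = -7/2  [line 1·x + 17·y + 237/4 = 0 ∩ |AC|² = 985/16]
   → A = (1/4, -7/2)

A = (1/4, -7/2)
C = (7, 1/2)
F = (-12, 28)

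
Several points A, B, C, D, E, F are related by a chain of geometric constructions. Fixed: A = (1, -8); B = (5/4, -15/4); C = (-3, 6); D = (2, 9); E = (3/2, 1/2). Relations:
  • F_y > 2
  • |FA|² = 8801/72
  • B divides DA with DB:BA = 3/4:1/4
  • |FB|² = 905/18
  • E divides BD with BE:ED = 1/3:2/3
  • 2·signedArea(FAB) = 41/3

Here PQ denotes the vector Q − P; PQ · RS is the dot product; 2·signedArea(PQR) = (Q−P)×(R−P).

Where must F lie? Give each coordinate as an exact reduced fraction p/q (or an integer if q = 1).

1. F_x = -19/12  [line -17/4·x + 1/4·y + -89/12 = 0 ∩ |FB|² = 905/18]
2. F_y = 11/4  [line -17/4·x + 1/4·y + -89/12 = 0 ∩ |FB|² = 905/18]
   → F = (-19/12, 11/4)

F = (-19/12, 11/4)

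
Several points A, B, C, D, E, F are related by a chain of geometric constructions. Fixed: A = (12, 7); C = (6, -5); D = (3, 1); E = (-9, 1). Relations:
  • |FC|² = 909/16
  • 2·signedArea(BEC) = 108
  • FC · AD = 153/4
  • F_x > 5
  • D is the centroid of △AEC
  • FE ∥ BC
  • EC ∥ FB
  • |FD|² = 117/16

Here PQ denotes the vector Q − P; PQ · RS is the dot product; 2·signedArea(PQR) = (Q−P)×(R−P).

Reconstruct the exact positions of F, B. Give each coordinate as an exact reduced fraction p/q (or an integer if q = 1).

1. F_x = 21/4  [line 9·x + 6·y + -249/4 = 0 ∩ |FD|² = 117/16]
2. F_y = 5/2  [line 9·x + 6·y + -249/4 = 0 ∩ |FD|² = 117/16]
   → F = (21/4, 5/2)
3. B_x = 81/4  [FE ∥ BC ∩ EC ∥ FB]
4. B_y = -7/2  [FE ∥ BC ∩ EC ∥ FB]
   → B = (81/4, -7/2)

B = (81/4, -7/2)
F = (21/4, 5/2)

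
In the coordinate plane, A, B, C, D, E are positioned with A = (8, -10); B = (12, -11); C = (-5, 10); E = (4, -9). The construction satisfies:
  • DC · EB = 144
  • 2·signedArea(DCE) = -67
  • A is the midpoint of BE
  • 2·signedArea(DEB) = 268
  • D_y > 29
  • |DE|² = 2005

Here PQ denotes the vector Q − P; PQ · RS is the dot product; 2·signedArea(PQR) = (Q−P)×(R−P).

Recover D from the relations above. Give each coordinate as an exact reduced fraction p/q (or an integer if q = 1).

1. D_x = -18  [2·signedArea(DCE) = -67 ∩ DC · EB = 144]
2. D_y = 30  [2·signedArea(DCE) = -67 ∩ DC · EB = 144]
   → D = (-18, 30)

D = (-18, 30)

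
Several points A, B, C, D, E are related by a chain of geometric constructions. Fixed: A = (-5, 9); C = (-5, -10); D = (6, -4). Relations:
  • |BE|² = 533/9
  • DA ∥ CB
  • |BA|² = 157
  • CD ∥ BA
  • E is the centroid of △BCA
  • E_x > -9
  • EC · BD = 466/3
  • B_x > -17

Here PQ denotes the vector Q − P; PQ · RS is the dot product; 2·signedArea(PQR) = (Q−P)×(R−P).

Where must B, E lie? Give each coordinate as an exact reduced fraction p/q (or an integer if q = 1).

B = (-16, 3)
E = (-26/3, 2/3)

1. B_x = -16  [CD ∥ BA ∩ DA ∥ CB]
2. B_y = 3  [CD ∥ BA ∩ DA ∥ CB]
   → B = (-16, 3)
3. E_x = -26/3  [E is the centroid of △BCA]
4. E_y = 2/3  [E is the centroid of △BCA]
   → E = (-26/3, 2/3)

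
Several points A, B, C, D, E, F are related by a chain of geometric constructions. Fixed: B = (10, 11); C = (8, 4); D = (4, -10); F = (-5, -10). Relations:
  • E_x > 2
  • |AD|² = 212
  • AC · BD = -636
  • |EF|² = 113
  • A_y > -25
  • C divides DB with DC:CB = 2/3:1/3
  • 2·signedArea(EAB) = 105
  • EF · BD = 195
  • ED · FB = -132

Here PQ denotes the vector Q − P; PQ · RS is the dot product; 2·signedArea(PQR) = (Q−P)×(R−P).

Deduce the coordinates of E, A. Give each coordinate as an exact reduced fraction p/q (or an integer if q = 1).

A = (0, -24)
E = (3, -3)

1. E_x = 3  [ED · FB = -132 ∩ EF · BD = 195]
2. E_y = -3  [ED · FB = -132 ∩ EF · BD = 195]
   → E = (3, -3)
3. A_x = 0  [AC · BD = -636 ∩ 2·signedArea(EAB) = 105]
4. A_y = -24  [AC · BD = -636 ∩ 2·signedArea(EAB) = 105]
   → A = (0, -24)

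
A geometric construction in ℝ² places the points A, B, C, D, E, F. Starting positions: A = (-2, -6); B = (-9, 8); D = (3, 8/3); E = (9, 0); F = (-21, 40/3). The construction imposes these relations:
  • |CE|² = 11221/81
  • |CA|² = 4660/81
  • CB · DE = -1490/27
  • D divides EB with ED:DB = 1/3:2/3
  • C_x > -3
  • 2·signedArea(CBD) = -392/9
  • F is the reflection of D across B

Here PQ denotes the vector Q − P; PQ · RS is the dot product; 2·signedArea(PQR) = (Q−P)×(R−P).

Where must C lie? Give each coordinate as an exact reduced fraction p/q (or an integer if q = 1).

C = (-8/3, 14/9)

1. C_x = -8/3  [2·signedArea(CBD) = -392/9 ∩ CB · DE = -1490/27]
2. C_y = 14/9  [2·signedArea(CBD) = -392/9 ∩ CB · DE = -1490/27]
   → C = (-8/3, 14/9)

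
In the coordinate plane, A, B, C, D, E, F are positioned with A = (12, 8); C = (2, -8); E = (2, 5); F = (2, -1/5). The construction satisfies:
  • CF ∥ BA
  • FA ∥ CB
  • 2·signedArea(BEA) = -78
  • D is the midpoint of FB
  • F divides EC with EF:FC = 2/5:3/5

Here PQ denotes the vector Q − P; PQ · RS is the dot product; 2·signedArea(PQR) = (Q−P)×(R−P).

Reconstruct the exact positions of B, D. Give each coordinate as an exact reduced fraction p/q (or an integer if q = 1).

B = (12, 1/5)
D = (7, 0)

1. B_x = 12  [CF ∥ BA ∩ FA ∥ CB]
2. B_y = 1/5  [CF ∥ BA ∩ FA ∥ CB]
   → B = (12, 1/5)
3. D_x = 7  [D is the midpoint of FB]
4. D_y = 0  [D is the midpoint of FB]
   → D = (7, 0)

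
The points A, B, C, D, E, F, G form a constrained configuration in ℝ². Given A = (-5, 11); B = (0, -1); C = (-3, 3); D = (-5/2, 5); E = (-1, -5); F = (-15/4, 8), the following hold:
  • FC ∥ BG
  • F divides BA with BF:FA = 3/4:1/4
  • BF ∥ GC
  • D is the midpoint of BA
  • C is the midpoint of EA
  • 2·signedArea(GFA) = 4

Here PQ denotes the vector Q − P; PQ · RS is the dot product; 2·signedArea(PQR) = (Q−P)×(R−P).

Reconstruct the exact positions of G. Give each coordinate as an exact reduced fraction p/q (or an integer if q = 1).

G = (3/4, -6)

1. G_x = 3/4  [BF ∥ GC ∩ FC ∥ BG]
2. G_y = -6  [BF ∥ GC ∩ FC ∥ BG]
   → G = (3/4, -6)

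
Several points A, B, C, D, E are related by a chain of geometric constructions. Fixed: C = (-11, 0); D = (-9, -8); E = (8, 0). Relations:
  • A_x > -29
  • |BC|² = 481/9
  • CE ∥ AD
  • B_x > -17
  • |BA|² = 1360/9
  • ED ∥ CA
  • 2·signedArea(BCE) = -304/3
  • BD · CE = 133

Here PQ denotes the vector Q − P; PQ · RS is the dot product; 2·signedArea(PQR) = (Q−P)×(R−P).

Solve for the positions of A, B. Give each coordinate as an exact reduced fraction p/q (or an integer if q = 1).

1. A_x = -28  [CE ∥ AD ∩ ED ∥ CA]
2. A_y = -8  [CE ∥ AD ∩ ED ∥ CA]
   → A = (-28, -8)
3. B_x = -16  [BD · CE = 133 ∩ 2·signedArea(BCE) = -304/3]
4. B_y = -16/3  [BD · CE = 133 ∩ 2·signedArea(BCE) = -304/3]
   → B = (-16, -16/3)

A = (-28, -8)
B = (-16, -16/3)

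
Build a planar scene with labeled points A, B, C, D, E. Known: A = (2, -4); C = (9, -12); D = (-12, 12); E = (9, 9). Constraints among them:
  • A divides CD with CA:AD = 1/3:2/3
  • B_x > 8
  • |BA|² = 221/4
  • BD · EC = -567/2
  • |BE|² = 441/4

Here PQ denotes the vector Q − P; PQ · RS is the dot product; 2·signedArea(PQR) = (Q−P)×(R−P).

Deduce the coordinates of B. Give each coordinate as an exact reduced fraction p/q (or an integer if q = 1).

1. B_y = -3/2  [BD · EC = -567/2]
2. B_x = 9  [|BA|² = 221/4]
   → B = (9, -3/2)

B = (9, -3/2)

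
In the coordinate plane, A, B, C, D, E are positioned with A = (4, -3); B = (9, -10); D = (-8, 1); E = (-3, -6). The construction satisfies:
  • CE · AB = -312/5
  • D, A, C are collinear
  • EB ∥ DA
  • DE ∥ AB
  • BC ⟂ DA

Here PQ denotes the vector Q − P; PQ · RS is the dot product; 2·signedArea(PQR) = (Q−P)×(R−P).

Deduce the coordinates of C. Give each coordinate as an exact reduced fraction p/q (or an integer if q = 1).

C = (53/5, -26/5)

1. C_x = 53/5  [D, A, C are collinear ∩ BC ⟂ DA]
2. C_y = -26/5  [D, A, C are collinear ∩ BC ⟂ DA]
   → C = (53/5, -26/5)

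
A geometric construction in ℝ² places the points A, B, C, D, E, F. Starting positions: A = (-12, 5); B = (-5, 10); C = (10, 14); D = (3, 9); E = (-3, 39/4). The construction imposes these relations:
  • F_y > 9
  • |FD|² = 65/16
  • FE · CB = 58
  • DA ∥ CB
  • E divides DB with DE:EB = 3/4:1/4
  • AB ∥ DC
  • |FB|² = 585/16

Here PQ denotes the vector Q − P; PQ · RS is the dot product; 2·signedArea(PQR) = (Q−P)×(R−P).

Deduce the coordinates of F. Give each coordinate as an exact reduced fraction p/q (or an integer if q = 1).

1. F_x = 1  [line 15·x + 4·y + -52 = 0 ∩ |FD|² = 65/16]
2. F_y = 37/4  [line 15·x + 4·y + -52 = 0 ∩ |FD|² = 65/16]
   → F = (1, 37/4)

F = (1, 37/4)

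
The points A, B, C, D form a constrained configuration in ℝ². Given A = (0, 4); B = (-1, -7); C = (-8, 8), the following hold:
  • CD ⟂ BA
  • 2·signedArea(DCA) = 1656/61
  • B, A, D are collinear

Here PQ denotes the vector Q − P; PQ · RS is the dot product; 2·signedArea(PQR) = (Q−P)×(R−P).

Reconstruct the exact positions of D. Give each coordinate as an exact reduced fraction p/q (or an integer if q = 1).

1. D_x = 18/61  [B, A, D are collinear ∩ CD ⟂ BA]
2. D_y = 442/61  [B, A, D are collinear ∩ CD ⟂ BA]
   → D = (18/61, 442/61)

D = (18/61, 442/61)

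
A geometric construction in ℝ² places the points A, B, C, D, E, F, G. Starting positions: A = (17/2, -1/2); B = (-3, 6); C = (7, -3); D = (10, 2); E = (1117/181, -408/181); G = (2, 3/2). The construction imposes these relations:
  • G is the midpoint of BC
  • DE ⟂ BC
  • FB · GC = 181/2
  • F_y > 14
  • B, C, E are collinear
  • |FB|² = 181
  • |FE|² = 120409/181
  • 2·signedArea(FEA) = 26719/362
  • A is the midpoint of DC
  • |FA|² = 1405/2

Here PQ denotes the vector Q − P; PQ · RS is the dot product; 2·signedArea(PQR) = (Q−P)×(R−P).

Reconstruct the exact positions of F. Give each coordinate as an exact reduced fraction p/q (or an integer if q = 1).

F = (-13, 15)

1. F_x = -13  [FB · GC = 181/2 ∩ 2·signedArea(FEA) = 26719/362]
2. F_y = 15  [FB · GC = 181/2 ∩ 2·signedArea(FEA) = 26719/362]
   → F = (-13, 15)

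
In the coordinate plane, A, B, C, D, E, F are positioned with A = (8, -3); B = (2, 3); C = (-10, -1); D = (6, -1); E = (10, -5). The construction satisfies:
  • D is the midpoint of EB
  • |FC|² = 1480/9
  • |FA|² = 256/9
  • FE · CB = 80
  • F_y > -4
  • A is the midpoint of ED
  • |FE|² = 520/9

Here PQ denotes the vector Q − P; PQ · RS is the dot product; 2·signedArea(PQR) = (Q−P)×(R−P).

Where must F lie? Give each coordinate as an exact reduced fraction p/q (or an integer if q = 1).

1. F_x = 8/3  [line -12·x + -4·y + 20 = 0 ∩ |FE|² = 520/9]
2. F_y = -3  [line -12·x + -4·y + 20 = 0 ∩ |FE|² = 520/9]
   → F = (8/3, -3)

F = (8/3, -3)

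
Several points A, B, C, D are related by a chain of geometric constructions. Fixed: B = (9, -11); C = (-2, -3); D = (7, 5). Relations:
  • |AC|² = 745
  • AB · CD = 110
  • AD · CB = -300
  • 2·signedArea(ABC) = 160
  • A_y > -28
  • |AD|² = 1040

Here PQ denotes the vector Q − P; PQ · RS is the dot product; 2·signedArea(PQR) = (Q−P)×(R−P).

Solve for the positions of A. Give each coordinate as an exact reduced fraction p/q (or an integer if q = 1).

A = (11, -27)

1. A_x = 11  [2·signedArea(ABC) = 160 ∩ AD · CB = -300]
2. A_y = -27  [2·signedArea(ABC) = 160 ∩ AD · CB = -300]
   → A = (11, -27)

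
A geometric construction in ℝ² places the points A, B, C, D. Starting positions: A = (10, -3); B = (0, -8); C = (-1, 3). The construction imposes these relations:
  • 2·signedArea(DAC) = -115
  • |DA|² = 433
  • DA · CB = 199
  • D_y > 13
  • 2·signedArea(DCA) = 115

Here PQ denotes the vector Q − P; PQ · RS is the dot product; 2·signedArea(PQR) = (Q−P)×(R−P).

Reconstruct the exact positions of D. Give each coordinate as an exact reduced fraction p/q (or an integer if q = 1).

D = (-2, 14)

1. D_x = -2  [2·signedArea(DCA) = 115 ∩ DA · CB = 199]
2. D_y = 14  [2·signedArea(DCA) = 115 ∩ DA · CB = 199]
   → D = (-2, 14)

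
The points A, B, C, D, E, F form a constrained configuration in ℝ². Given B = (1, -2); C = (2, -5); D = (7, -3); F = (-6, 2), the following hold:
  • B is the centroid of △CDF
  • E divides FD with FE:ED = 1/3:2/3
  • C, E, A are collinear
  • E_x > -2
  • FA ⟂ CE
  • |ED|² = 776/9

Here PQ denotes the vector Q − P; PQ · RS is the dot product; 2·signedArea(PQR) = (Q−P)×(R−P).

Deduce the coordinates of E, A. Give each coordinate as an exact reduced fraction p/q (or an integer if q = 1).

1. E_x = -5/3  [E divides FD with FE:ED = 1/3:2/3]
2. E_y = 1/3  [E divides FD with FE:ED = 1/3:2/3]
   → E = (-5/3, 1/3)
3. A_x = -1446/377  [C, E, A are collinear ∩ FA ⟂ CE]
4. A_y = 1315/377  [C, E, A are collinear ∩ FA ⟂ CE]
   → A = (-1446/377, 1315/377)

A = (-1446/377, 1315/377)
E = (-5/3, 1/3)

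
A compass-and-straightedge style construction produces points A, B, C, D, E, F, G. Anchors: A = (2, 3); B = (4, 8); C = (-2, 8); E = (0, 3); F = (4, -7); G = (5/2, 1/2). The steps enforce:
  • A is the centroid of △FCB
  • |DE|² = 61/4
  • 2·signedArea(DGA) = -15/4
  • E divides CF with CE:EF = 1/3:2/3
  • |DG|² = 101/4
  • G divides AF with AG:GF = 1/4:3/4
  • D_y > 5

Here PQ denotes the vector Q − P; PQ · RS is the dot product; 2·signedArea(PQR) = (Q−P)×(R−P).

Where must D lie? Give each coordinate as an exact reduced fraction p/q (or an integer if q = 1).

D = (3, 11/2)

1. D_x = 3  [line -5/2·x + -1/2·y + 41/4 = 0 ∩ |DE|² = 61/4]
2. D_y = 11/2  [line -5/2·x + -1/2·y + 41/4 = 0 ∩ |DE|² = 61/4]
   → D = (3, 11/2)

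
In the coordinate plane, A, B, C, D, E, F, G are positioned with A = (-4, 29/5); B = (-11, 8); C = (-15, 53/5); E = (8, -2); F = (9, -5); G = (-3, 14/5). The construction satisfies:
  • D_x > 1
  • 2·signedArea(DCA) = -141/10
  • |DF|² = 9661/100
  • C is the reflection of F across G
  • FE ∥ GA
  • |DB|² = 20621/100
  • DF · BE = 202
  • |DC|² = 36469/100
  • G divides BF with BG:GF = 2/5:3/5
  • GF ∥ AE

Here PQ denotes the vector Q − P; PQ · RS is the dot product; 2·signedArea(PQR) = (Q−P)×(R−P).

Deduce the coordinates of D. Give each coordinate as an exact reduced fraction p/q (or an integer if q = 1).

1. D_x = 2  [2·signedArea(DCA) = -141/10 ∩ DF · BE = 202]
2. D_y = 19/10  [2·signedArea(DCA) = -141/10 ∩ DF · BE = 202]
   → D = (2, 19/10)

D = (2, 19/10)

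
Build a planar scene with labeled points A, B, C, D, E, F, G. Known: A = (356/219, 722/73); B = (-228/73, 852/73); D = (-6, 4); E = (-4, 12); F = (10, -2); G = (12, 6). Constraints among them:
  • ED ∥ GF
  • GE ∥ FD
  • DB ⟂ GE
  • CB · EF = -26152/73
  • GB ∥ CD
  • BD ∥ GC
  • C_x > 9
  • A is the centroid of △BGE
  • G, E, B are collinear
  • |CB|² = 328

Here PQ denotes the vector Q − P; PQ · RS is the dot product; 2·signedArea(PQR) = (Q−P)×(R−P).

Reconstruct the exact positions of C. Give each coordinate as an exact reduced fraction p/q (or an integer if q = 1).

1. C_x = 666/73  [GB ∥ CD ∩ BD ∥ GC]
2. C_y = -122/73  [GB ∥ CD ∩ BD ∥ GC]
   → C = (666/73, -122/73)

C = (666/73, -122/73)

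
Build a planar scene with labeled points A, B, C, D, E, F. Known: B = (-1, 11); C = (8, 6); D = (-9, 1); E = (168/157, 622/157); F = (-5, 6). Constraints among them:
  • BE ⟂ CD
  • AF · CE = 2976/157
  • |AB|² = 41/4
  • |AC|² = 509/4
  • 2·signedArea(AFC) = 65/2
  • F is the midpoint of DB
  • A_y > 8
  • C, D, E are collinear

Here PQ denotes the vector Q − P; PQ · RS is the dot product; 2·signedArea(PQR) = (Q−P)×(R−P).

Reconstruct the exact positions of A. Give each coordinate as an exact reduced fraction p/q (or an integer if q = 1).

A = (-3, 17/2)

1. A_x = -3  [2·signedArea(AFC) = 65/2 ∩ AF · CE = 2976/157]
2. A_y = 17/2  [2·signedArea(AFC) = 65/2 ∩ AF · CE = 2976/157]
   → A = (-3, 17/2)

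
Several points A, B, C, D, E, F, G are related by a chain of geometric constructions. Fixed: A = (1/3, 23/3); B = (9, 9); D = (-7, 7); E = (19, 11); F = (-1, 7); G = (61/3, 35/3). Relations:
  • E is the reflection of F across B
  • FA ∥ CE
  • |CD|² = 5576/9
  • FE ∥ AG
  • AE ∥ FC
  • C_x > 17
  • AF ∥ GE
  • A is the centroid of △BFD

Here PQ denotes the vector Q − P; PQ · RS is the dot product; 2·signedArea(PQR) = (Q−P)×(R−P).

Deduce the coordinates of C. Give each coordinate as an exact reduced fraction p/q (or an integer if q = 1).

C = (53/3, 31/3)

1. C_x = 53/3  [FA ∥ CE ∩ AE ∥ FC]
2. C_y = 31/3  [FA ∥ CE ∩ AE ∥ FC]
   → C = (53/3, 31/3)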